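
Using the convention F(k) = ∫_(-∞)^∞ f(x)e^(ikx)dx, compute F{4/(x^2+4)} 2 * pi * exp(-2 * Abs(k))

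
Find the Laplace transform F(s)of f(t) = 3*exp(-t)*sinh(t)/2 3/(2*s*(s + 2))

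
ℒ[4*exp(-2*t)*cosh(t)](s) 4*(s + 2)/((s + 2)^2 - 1)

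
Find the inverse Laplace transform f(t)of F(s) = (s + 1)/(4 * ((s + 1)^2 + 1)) exp(-t) * cos(t)/4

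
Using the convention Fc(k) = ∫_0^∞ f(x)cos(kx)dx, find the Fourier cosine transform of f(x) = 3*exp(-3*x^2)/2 sqrt(3)*sqrt(pi)*exp(-k^2/12)/4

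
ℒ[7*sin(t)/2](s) 7/(2*(s^2+1))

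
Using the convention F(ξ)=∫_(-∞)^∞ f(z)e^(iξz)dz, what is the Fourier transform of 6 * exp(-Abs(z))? 12/(ξ^2 + 1)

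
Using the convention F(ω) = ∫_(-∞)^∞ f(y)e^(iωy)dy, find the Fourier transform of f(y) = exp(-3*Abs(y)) 6/(ω^2 + 9)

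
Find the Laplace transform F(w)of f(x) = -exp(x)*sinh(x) -1/(w*(w - 2))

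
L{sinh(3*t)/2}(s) 3/(2*(s^2-9))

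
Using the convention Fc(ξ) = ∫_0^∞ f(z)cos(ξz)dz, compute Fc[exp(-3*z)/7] 3/(7*(ξ^2 + 9))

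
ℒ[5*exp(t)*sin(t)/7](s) 5/(7*((s - 1)^2 + 1))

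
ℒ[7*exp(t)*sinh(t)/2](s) 7/(2*s*(s - 2))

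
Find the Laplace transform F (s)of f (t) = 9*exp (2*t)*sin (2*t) 18/ ( (s - 2)^2+4)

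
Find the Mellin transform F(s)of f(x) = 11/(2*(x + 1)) 11*pi*csc(pi*s)/2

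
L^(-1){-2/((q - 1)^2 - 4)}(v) -exp(v) * sinh(2 * v)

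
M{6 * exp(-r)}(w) 6 * gamma(w)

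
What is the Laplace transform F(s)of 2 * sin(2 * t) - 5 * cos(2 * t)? 4/(s^2 + 4) - 5 * s/(s^2 + 4)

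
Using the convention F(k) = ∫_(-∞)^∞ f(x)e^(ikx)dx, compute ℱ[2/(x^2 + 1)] 2 * pi * exp(-Abs(k))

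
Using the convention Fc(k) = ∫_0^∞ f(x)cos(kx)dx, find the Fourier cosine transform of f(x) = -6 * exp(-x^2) -3 * sqrt(pi) * exp(-k^2/4)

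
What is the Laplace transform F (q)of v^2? 2/q^3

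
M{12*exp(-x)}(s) 12*gamma(s)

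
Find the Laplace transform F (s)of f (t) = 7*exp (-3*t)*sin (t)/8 7/ (8*( (s + 3)^2 + 1))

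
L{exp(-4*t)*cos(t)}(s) (s + 4)/((s + 4)^2 + 1)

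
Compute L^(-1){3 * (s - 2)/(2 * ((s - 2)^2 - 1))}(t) 3 * exp(2 * t) * cosh(t)/2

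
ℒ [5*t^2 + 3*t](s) 3/s^2 + 10/s^3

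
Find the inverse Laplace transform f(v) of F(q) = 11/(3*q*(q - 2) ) 11*exp(v)*sinh(v) /3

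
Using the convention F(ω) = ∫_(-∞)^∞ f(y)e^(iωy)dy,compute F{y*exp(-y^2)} I*sqrt(pi)*ω*exp(-ω^2/4)/2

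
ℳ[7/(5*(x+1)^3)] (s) 7*pi*(s - 2)*(s - 1)/(10*sin(pi*s))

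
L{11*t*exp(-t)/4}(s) 11/(4*(s+1)^2)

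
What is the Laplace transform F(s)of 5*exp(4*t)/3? 5/(3*(s - 4))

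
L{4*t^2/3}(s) 8/(3*s^3)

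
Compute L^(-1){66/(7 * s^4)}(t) 11 * t^3/7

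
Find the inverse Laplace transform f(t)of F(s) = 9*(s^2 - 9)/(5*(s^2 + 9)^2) 9*t*cos(3*t)/5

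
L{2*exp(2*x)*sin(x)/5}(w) 2/(5*((w - 2)^2 + 1))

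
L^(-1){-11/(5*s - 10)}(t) -11*exp(2*t)/5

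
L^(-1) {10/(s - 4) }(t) 10 * exp(4 * t) 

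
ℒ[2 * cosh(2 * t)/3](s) 2 * s/(3 * (s^2-4))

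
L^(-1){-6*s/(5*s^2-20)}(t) -6*cosh(2*t)/5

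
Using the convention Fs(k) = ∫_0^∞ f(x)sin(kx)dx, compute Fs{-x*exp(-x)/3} -2*k/(3*(k^2 + 1)^2)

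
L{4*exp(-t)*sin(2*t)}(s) 8/((s + 1)^2 + 4)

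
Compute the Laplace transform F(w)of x w^(-2)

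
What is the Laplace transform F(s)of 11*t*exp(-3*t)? 11/(s + 3)^2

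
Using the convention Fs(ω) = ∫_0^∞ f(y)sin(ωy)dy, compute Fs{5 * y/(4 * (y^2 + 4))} 5 * pi * exp(-2 * ω)/8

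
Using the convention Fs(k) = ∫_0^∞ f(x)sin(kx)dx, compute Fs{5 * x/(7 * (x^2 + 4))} 5 * pi * exp(-2 * k)/14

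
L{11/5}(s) 11/(5 * s)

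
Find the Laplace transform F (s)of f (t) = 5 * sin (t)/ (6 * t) 5 * atan (1/s)/6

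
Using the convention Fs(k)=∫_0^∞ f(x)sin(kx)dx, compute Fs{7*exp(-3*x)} 7*k/(k^2+9)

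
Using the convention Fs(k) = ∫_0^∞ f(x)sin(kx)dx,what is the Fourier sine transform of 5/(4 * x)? 5 * pi/8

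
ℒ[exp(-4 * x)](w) 1/(w + 4)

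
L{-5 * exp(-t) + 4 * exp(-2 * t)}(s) 4/(s + 2) - 5/(s + 1)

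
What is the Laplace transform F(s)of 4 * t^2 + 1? 8/s^3 + 1/s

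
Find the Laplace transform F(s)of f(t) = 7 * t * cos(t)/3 7 * (s^2 - 1)/(3 * (s^2 + 1)^2)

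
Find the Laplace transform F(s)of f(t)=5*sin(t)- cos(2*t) 5/(s^2 + 1)- s/(s^2 + 4)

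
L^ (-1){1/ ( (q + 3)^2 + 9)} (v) exp (-3*v)*sin (3*v)/3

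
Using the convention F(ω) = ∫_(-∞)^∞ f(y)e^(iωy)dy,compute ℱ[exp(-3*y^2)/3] sqrt(3)*sqrt(pi)*exp(-ω^2/12)/9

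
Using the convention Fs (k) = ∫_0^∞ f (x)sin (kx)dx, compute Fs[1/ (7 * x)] pi/14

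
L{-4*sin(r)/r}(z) -4*atan(1/z)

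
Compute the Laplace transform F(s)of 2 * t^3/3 4/s^4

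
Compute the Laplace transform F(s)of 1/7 1/(7*s)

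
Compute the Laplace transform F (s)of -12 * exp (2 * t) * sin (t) -12/ ( (s - 2)^2 + 1)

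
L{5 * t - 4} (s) 5/s^2 - 4/s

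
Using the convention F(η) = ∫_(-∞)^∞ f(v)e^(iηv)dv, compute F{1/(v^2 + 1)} pi*exp(-Abs(η))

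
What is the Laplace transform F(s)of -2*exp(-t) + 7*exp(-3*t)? 7/(s + 3)-2/(s + 1)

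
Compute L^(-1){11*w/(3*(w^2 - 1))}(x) 11*cosh(x)/3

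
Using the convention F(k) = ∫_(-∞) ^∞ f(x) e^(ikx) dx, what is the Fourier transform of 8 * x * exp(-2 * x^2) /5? sqrt(2) * I * sqrt(pi) * k * exp(-k^2/8) /5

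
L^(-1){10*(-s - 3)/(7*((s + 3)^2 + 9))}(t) -10*exp(-3*t)*cos(3*t)/7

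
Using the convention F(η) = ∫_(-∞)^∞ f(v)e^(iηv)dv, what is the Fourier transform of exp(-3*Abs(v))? 6/(η^2+9)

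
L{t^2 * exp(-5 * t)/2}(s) (s + 5)^(-3)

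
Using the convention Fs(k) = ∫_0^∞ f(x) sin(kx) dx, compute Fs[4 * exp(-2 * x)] 4 * k/(k^2+4) 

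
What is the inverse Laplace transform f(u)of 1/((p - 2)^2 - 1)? exp(2 * u) * sinh(u)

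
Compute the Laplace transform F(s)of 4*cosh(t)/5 4*s/(5*(s^2-1))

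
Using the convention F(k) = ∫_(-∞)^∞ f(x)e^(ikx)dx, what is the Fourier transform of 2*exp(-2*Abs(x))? 8/(k^2+4)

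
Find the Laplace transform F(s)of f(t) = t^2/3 2/(3*s^3)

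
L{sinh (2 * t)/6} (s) 1/ (3 * (s^2-4))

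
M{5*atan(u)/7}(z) -5*pi*sec(pi*z/2)/(14*z)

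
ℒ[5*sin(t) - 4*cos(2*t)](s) 5/(s^2 + 1) - 4*s/(s^2 + 4)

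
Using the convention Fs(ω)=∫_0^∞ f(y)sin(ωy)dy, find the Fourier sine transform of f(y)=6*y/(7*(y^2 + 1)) 3*pi*exp(-ω)/7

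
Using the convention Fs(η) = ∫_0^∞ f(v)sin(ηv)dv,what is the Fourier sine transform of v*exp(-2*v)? 4*η/(η^2+4)^2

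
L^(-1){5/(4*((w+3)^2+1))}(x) 5*exp(-3*x)*sin(x)/4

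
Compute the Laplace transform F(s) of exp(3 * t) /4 1/(4 * (s - 3) ) 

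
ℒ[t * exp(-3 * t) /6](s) 1/(6 * (s+3) ^2) 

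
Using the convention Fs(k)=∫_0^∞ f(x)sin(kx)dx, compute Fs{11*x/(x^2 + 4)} 11*pi*exp(-2*k)/2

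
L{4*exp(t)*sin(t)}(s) 4/((s - 1)^2 + 1)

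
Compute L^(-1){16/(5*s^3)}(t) 8*t^2/5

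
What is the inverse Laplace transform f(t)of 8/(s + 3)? 8*exp(-3*t)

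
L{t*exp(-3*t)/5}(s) 1/(5*(s + 3)^2)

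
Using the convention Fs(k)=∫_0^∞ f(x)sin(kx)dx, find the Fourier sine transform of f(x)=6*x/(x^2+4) 3*pi*exp(-2*k)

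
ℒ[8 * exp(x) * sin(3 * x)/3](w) 8/((w - 1)^2 + 9)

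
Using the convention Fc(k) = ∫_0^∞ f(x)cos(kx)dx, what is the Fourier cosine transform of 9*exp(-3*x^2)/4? 3*sqrt(3)*sqrt(pi)*exp(-k^2/12)/8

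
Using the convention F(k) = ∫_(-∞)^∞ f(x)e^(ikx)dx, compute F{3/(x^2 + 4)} 3*pi*exp(-2*Abs(k))/2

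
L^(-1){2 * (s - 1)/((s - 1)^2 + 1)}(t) 2 * exp(t) * cos(t)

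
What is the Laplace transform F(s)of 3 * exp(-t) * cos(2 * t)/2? 3 * (s+1)/(2 * ((s+1)^2+4))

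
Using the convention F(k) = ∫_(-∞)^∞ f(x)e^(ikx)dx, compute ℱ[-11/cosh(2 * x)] -11 * pi/(2 * cosh(pi * k/4))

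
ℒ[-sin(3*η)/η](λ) -atan(3/λ)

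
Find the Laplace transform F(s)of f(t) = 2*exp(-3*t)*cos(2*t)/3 2*(s + 3)/(3*((s + 3)^2 + 4))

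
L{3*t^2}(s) 6/s^3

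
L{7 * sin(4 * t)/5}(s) 28/(5 * (s^2 + 16))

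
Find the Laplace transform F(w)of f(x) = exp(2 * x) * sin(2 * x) 2/((w - 2)^2+4)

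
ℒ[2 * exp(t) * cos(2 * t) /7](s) 2 * (s - 1) /(7 * ((s - 1) ^2 + 4) ) 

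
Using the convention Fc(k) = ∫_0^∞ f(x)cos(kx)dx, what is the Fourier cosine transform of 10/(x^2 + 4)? 5*pi*exp(-2*k)/2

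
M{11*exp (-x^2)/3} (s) 11*gamma (s/2)/6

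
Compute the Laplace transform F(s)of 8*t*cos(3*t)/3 8*(s^2 - 9)/(3*(s^2 + 9)^2)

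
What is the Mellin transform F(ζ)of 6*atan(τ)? -3*pi*sec(pi*ζ/2)/ζ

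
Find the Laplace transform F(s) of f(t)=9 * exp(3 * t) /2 9/(2 * (s - 3) ) 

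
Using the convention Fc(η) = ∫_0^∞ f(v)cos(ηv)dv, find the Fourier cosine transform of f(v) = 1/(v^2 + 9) pi*exp(-3*η)/6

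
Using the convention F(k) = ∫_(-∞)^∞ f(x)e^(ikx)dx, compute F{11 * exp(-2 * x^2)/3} 11 * sqrt(2) * sqrt(pi) * exp(-k^2/8)/6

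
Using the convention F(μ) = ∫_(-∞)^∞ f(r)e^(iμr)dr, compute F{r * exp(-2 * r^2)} sqrt(2) * I * sqrt(pi) * μ * exp(-μ^2/8)/8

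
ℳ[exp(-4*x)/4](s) gamma(s)/(4*2^(2*s))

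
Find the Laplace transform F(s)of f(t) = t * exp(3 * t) (s - 3)^(-2)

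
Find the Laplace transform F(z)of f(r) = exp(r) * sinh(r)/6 1/(6 * z * (z - 2))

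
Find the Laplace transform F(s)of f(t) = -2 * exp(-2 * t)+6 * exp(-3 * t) 6/(s+3) - 2/(s+2)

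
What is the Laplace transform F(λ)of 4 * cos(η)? 4 * λ/(λ^2+1)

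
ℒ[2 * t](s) 2/s^2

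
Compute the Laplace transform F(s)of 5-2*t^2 5/s - 4/s^3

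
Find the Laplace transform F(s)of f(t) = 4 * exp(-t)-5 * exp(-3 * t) 4/(s+1)-5/(s+3)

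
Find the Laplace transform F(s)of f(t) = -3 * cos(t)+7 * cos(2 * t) 7 * s/(s^2+4) - 3 * s/(s^2+1)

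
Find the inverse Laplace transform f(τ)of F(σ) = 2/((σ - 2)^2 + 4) exp(2 * τ) * sin(2 * τ)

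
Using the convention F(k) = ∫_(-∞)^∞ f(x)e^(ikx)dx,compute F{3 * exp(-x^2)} 3 * sqrt(pi) * exp(-k^2/4)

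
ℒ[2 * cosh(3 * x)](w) 2 * w/(w^2 - 9)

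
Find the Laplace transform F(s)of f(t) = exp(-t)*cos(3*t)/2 (s + 1)/(2*((s + 1)^2 + 9))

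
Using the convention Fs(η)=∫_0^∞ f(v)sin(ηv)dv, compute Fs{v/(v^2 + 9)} pi * exp(-3 * η)/2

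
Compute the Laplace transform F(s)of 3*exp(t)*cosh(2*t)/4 3*(s - 1)/(4*((s - 1)^2 - 4))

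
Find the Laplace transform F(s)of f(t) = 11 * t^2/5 22/(5 * s^3)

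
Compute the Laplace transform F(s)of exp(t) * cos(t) (s - 1)/((s - 1)^2 + 1)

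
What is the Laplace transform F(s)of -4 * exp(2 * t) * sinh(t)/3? -4/(3 * (s - 2)^2-3)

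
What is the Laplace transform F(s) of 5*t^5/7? 600/(7*s^6) 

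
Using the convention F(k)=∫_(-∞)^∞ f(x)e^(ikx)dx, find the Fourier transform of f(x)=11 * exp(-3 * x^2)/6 11 * sqrt(3) * sqrt(pi) * exp(-k^2/12)/18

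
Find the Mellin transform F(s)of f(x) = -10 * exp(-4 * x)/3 -10 * gamma(s)/(3 * 2^(2 * s))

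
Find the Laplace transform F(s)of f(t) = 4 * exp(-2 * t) 4/(s + 2)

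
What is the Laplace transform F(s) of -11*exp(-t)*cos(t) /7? 11*(-s - 1) /(7*((s+1) ^2+1) ) 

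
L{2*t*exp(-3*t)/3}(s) 2/(3*(s + 3)^2)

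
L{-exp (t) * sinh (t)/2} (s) -1/ (2 * s * (s - 2))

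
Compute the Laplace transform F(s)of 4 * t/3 4/(3 * s^2)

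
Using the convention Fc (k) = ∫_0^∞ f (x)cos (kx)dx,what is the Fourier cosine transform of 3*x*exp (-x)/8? 3*(1 - k^2)/ (8*(k^2 + 1)^2)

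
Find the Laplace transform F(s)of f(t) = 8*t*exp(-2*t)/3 8/(3*(s + 2)^2)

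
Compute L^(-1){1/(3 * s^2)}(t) t/3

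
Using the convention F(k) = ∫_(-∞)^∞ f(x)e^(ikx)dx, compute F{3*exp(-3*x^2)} sqrt(3)*sqrt(pi)*exp(-k^2/12)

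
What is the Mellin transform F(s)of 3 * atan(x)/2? -3 * pi * sec(pi * s/2)/(4 * s)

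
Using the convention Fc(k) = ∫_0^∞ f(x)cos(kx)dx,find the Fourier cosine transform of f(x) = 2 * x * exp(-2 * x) 2 * (4 - k^2)/(k^2 + 4)^2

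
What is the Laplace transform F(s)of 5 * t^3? 30/s^4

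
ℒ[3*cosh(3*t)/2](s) 3*s/(2*(s^2 - 9))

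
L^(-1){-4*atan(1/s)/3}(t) -4*sin(t)/(3*t)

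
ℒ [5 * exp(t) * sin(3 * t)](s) 15/((s - 1)^2 + 9)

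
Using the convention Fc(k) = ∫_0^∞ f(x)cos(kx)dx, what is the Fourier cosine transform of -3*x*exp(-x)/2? 3*(k^2 - 1)/(2*(k^2 + 1)^2)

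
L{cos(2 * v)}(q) q/(q^2+4)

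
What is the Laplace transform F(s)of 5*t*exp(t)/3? 5/(3*(s - 1)^2)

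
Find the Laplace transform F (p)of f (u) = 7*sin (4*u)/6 14/ (3*(p^2+16))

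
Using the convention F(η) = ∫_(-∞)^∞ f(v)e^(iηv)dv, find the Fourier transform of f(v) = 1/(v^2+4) pi*exp(-2*Abs(η))/2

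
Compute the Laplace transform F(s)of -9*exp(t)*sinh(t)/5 -9/(5*s*(s - 2))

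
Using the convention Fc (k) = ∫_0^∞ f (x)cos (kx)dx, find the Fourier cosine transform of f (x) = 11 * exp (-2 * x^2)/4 11 * sqrt (2) * sqrt (pi) * exp (-k^2/8)/16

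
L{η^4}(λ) 24/λ^5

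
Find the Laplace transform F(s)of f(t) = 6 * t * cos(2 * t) 6 * (s^2 - 4)/(s^2+4)^2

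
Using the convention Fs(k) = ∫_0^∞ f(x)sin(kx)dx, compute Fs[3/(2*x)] 3*pi/4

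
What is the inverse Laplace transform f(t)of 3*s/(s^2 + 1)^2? 3*t*sin(t)/2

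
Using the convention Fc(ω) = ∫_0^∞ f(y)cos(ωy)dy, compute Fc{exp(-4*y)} 4/(ω^2 + 16)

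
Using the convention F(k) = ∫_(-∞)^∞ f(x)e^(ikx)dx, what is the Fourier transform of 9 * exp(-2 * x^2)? 9 * sqrt(2) * sqrt(pi) * exp(-k^2/8)/2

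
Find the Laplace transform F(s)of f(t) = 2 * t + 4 2/s^2 + 4/s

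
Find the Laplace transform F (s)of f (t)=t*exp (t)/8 1/ (8*(s - 1)^2)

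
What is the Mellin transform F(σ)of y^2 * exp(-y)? gamma(σ + 2)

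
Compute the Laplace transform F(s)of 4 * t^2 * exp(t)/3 8/(3 * (s - 1)^3)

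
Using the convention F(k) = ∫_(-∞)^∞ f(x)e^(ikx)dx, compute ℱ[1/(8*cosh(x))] pi/(8*cosh(pi*k/2))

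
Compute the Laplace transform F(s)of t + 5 5/s + s^(-2)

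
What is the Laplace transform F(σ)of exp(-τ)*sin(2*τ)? 2/((σ + 1)^2 + 4)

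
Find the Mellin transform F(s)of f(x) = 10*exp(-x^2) 5*gamma(s/2)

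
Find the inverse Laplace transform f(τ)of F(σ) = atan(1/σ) sin(τ)/τ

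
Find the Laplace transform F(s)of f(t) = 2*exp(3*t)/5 2/(5*(s - 3))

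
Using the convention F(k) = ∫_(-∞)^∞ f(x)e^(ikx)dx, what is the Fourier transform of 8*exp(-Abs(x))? 16/(k^2 + 1)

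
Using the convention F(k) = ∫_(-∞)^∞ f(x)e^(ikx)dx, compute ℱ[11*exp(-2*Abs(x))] 44/(k^2 + 4)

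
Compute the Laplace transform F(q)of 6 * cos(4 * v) 6 * q/(q^2 + 16)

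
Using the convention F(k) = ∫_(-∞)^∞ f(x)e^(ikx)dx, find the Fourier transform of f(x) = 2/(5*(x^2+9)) 2*pi*exp(-3*Abs(k))/15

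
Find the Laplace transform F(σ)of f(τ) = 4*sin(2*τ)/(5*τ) 4*atan(2/σ)/5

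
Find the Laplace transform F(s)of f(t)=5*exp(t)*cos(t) 5*(s - 1)/((s - 1)^2+1)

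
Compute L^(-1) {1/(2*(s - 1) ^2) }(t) t*exp(t) /2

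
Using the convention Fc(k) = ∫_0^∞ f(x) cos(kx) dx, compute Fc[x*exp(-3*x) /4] (9 - k^2) /(4*(k^2 + 9) ^2) 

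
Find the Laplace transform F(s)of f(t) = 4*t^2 8/s^3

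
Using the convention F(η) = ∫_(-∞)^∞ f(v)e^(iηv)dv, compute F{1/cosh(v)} pi/cosh(pi*η/2)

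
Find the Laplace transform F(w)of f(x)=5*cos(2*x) 5*w/(w^2 + 4)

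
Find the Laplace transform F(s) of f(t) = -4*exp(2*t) -4/(s - 2) 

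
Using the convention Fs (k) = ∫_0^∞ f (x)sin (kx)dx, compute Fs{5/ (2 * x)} 5 * pi/4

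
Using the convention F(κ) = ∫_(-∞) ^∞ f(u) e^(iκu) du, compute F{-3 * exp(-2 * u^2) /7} -3 * sqrt(2) * sqrt(pi) * exp(-κ^2/8) /14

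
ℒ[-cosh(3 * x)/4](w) -w/(4 * w^2 - 36)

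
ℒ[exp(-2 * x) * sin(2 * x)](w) 2/((w+2)^2+4)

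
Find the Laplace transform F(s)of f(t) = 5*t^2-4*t 10/s^3-4/s^2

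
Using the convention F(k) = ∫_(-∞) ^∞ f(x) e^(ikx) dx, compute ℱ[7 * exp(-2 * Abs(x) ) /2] 14/(k^2 + 4) 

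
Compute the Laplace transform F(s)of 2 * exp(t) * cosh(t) 2 * (s - 1)/(s * (s - 2))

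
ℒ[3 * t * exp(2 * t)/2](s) 3/(2 * (s - 2)^2)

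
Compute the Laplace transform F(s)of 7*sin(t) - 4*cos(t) 7/(s^2+1) - 4*s/(s^2+1)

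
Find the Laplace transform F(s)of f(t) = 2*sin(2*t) 4/(s^2 + 4)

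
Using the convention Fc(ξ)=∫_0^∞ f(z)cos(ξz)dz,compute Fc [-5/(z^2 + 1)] -5*pi*exp(-ξ)/2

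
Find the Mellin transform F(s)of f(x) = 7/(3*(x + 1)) 7*pi*csc(pi*s)/3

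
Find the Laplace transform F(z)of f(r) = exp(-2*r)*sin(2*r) 2/((z + 2)^2 + 4)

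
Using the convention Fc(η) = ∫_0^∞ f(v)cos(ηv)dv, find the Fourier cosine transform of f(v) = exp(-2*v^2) sqrt(2)*sqrt(pi)*exp(-η^2/8)/4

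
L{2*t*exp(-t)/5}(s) 2/(5*(s + 1)^2)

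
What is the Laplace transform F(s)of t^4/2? 12/s^5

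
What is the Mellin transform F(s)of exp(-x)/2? gamma(s)/2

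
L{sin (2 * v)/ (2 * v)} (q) atan (2/q)/2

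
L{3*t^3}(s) 18/s^4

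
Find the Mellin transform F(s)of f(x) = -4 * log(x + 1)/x 4 * pi * csc(pi * s)/(s - 1)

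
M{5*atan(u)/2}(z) -5*pi*sec(pi*z/2)/(4*z)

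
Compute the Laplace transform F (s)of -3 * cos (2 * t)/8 -3 * s/ (8 * s^2+32)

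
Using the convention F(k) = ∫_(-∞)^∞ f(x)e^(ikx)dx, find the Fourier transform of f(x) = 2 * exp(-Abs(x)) 4/(k^2 + 1)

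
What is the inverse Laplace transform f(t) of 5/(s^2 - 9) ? 5 * sinh(3 * t) /3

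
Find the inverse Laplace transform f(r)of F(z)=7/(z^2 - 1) 7*sinh(r)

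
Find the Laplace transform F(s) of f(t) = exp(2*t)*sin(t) 1/((s - 2) ^2 + 1) 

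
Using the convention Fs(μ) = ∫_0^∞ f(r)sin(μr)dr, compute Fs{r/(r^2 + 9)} pi*exp(-3*μ)/2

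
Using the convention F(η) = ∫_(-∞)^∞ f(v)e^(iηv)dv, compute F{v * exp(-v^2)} I * sqrt(pi) * η * exp(-η^2/4)/2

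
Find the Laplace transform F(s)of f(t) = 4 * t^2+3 8/s^3+3/s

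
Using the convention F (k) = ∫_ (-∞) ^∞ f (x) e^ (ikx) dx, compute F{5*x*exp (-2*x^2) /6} 5*sqrt (2)*I*sqrt (pi)*k*exp (-k^2/8) /48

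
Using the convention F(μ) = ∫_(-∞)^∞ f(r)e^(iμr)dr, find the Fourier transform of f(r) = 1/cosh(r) pi/cosh(pi * μ/2)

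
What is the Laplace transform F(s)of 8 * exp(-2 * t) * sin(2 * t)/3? 16/(3 * ((s + 2)^2 + 4))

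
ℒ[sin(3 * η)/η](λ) atan(3/λ)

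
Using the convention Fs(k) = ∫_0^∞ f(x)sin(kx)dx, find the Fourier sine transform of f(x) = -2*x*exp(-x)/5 -4*k/(5*(k^2 + 1)^2)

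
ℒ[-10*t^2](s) -20/s^3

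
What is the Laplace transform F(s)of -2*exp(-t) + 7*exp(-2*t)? 7/(s + 2) - 2/(s + 1)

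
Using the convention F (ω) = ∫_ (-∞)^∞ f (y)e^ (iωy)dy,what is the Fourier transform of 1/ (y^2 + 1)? pi*exp (-Abs (ω))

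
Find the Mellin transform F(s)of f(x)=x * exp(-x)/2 gamma(s + 1)/2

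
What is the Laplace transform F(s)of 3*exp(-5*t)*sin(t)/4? 3/(4*((s + 5)^2 + 1))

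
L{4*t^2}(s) 8/s^3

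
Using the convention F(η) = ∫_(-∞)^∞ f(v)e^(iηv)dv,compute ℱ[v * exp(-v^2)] I * sqrt(pi) * η * exp(-η^2/4)/2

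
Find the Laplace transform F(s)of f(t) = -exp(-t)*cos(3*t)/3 (-s - 1)/(3*((s + 1)^2 + 9))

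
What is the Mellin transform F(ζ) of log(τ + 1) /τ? -pi*csc(pi*ζ) /(ζ - 1) 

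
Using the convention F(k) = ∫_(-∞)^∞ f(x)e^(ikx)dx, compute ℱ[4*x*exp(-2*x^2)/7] sqrt(2)*I*sqrt(pi)*k*exp(-k^2/8)/14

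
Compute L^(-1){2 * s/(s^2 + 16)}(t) 2 * cos(4 * t)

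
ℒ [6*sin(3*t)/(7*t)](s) 6*atan(3/s)/7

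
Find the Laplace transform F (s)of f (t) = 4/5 4/ (5 * s)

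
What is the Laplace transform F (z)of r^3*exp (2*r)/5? 6/ (5*(z - 2)^4)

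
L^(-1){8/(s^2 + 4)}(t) 4 * sin(2 * t)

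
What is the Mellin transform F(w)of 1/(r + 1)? pi * csc(pi * w)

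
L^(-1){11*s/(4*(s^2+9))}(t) 11*cos(3*t)/4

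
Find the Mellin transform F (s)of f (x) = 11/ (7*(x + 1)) 11*pi*csc (pi*s)/7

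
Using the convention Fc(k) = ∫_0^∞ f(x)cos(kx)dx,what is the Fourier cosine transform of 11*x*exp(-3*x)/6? 11*(9 - k^2)/(6*(k^2 + 9)^2)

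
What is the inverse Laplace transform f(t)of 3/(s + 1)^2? 3*t*exp(-t)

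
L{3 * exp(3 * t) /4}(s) 3/(4 * (s - 3) ) 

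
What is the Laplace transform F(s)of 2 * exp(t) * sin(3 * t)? 6/((s - 1)^2 + 9)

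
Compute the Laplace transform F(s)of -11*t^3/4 -33/(2*s^4)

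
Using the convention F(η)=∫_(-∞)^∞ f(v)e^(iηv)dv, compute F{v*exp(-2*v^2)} sqrt(2)*I*sqrt(pi)*η*exp(-η^2/8)/8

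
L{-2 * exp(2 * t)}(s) -2/(s - 2)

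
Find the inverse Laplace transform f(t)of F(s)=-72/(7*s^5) -3*t^4/7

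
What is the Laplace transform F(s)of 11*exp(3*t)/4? 11/(4*(s - 3))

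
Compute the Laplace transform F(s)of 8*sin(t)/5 8/(5*(s^2 + 1))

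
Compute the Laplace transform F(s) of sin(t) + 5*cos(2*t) 1/(s^2 + 1) + 5*s/(s^2 + 4) 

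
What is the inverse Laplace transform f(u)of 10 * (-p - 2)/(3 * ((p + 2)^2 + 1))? -10 * exp(-2 * u) * cos(u)/3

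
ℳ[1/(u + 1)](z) pi*csc(pi*z)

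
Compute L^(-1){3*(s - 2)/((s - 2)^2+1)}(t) 3*exp(2*t)*cos(t)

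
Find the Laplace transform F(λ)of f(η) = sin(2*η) 2/(λ^2 + 4)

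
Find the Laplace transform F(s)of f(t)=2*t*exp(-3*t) 2/(s + 3)^2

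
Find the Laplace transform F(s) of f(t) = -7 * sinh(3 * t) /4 -21/(4 * s^2 - 36) 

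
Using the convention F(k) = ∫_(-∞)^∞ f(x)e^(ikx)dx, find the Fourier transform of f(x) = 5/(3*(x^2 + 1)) 5*pi*exp(-Abs(k))/3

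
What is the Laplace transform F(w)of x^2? 2/w^3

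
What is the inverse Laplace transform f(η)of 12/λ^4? 2*η^3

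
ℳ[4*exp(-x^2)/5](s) 2*gamma(s/2)/5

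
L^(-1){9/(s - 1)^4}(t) 3 * t^3 * exp(t)/2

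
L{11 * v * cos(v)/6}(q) 11 * (q^2 - 1)/(6 * (q^2 + 1)^2)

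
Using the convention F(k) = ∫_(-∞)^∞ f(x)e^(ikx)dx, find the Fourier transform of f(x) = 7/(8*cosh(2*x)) 7*pi/(16*cosh(pi*k/4))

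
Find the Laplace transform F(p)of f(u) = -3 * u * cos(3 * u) 3 * (9 - p^2)/(p^2 + 9)^2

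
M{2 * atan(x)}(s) -pi * sec(pi * s/2)/s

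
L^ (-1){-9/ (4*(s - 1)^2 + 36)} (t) -3*exp (t)*sin (3*t)/4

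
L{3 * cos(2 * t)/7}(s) 3 * s/(7 * (s^2 + 4))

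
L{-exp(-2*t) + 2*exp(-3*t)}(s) 2/(s + 3) - 1/(s + 2)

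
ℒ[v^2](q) 2/q^3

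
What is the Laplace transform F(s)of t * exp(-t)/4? 1/(4 * (s + 1)^2)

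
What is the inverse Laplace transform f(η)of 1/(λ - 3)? exp(3*η)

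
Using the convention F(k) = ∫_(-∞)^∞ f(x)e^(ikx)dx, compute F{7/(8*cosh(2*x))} 7*pi/(16*cosh(pi*k/4))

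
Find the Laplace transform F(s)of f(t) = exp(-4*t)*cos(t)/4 (s + 4)/(4*((s + 4)^2 + 1))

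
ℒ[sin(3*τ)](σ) 3/(σ^2 + 9)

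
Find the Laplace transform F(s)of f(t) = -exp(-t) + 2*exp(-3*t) 2/(s + 3) - 1/(s + 1)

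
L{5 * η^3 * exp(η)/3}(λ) 10/(λ - 1)^4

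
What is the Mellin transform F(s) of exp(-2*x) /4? gamma(s) /(4*2^s) 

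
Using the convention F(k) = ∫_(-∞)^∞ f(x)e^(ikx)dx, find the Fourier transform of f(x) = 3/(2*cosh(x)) 3*pi/(2*cosh(pi*k/2))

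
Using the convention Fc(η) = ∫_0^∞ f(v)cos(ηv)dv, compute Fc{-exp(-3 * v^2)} -sqrt(3) * sqrt(pi) * exp(-η^2/12)/6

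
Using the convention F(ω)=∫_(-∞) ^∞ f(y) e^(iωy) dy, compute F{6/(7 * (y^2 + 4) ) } 3 * pi * exp(-2 * Abs(ω) ) /7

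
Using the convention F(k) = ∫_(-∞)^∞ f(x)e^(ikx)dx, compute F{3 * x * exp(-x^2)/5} 3 * I * sqrt(pi) * k * exp(-k^2/4)/10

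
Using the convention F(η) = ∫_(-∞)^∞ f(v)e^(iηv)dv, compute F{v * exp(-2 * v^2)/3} sqrt(2) * I * sqrt(pi) * η * exp(-η^2/8)/24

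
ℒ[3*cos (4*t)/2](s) 3*s/ (2*(s^2 + 16))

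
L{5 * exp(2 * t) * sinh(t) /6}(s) 5/(6 * ((s - 2) ^2-1) ) 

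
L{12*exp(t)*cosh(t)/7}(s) 12*(s - 1)/(7*s*(s - 2))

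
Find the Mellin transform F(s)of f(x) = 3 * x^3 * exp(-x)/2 3 * gamma(s + 3)/2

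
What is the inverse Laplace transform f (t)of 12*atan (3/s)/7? 12*sin (3*t)/ (7*t)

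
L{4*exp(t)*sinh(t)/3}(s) 4/(3*s*(s - 2))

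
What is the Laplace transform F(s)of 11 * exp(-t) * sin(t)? 11/((s + 1)^2 + 1)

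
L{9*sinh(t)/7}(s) 9/(7*(s^2 - 1))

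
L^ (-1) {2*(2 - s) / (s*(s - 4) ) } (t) -2*exp (2*t)*cosh (2*t) 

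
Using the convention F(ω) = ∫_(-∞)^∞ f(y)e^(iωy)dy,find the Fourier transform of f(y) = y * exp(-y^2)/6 I * sqrt(pi) * ω * exp(-ω^2/4)/12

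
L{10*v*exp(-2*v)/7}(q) 10/(7*(q + 2)^2)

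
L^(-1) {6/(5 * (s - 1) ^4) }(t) t^3 * exp(t) /5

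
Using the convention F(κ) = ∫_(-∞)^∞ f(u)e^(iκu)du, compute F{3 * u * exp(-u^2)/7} 3 * I * sqrt(pi) * κ * exp(-κ^2/4)/14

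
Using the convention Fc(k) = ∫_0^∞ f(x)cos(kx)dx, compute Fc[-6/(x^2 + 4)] -3 * pi * exp(-2 * k)/2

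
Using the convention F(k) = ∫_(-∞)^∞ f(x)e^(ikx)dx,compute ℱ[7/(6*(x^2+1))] 7*pi*exp(-Abs(k))/6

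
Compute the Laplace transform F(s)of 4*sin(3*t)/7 12/(7*(s^2 + 9))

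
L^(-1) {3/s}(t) 3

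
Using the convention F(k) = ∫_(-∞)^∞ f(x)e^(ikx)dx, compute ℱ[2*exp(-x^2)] 2*sqrt(pi)*exp(-k^2/4)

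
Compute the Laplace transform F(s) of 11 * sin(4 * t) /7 44/(7 * (s^2 + 16) ) 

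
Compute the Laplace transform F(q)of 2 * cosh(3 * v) 2 * q/(q^2 - 9)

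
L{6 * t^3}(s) 36/s^4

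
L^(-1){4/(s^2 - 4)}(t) 2 * sinh(2 * t)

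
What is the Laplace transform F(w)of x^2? 2/w^3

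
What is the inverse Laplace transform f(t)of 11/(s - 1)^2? 11 * t * exp(t)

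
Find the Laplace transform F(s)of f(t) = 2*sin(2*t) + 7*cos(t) 7*s/(s^2 + 1) + 4/(s^2 + 4)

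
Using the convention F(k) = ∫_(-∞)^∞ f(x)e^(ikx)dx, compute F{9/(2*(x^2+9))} 3*pi*exp(-3*Abs(k))/2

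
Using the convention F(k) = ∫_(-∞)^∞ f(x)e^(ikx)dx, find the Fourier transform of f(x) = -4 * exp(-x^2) -4 * sqrt(pi) * exp(-k^2/4)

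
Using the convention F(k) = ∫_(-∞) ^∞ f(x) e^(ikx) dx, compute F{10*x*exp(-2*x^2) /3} 5*sqrt(2)*I*sqrt(pi)*k*exp(-k^2/8) /12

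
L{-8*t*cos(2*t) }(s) 8*(4 - s^2) /(s^2 + 4) ^2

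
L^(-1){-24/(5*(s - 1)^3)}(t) -12*t^2*exp(t)/5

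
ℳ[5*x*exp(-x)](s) 5*gamma(s + 1)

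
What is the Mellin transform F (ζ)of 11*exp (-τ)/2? 11*gamma (ζ)/2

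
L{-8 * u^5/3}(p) -320/p^6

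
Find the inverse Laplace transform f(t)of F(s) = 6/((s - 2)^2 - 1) 6 * exp(2 * t) * sinh(t)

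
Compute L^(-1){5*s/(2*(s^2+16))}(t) 5*cos(4*t)/2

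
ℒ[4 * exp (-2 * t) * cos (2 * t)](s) 4 * (s + 2)/ ( (s + 2)^2 + 4)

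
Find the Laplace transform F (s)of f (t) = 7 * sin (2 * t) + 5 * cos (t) 14/ (s^2 + 4) + 5 * s/ (s^2 + 1)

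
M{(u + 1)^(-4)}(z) gamma(z) * gamma(4 - z)/6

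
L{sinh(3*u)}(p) 3/(p^2 - 9)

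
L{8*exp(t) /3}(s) 8/(3*(s - 1) ) 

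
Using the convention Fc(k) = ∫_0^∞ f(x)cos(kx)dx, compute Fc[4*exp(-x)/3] 4/(3*(k^2 + 1))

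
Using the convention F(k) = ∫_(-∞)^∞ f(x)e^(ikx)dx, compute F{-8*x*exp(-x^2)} -4*I*sqrt(pi)*k*exp(-k^2/4)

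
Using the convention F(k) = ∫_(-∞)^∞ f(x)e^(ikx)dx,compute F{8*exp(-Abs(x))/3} 16/(3*(k^2 + 1))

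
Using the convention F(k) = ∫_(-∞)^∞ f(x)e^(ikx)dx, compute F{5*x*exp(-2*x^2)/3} 5*sqrt(2)*I*sqrt(pi)*k*exp(-k^2/8)/24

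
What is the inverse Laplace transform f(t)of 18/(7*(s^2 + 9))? 6*sin(3*t)/7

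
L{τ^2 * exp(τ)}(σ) 2/(σ - 1)^3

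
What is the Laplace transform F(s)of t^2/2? s^(-3)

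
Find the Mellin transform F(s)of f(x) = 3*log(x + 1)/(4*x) -3*pi*csc(pi*s)/(4*s - 4)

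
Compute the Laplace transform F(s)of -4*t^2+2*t 2/s^2-8/s^3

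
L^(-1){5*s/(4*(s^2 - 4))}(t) 5*cosh(2*t)/4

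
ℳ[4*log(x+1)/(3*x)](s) -4*pi*csc(pi*s)/(3*s - 3)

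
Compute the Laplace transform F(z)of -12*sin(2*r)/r -12*atan(2/z)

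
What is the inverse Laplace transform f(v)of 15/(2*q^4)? 5*v^3/4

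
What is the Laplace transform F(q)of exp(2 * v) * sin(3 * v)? 3/((q - 2)^2 + 9)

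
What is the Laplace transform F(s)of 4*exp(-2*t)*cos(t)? 4*(s + 2)/((s + 2)^2 + 1)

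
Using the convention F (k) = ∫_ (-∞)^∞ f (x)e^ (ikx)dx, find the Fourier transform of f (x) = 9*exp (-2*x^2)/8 9*sqrt (2)*sqrt (pi)*exp (-k^2/8)/16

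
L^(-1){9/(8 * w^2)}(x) 9 * x/8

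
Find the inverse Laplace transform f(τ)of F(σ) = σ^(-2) τ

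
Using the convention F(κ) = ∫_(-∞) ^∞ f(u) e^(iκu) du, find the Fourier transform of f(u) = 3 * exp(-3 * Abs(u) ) 18/(κ^2 + 9) 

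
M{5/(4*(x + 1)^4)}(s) 5*gamma(s)*gamma(4 - s)/24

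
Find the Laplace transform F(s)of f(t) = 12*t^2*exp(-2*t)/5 24/(5*(s + 2)^3)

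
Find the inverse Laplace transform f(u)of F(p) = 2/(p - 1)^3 u^2*exp(u)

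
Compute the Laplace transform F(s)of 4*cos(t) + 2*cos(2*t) 2*s/(s^2 + 4) + 4*s/(s^2 + 1)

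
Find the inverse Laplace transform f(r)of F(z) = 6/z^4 r^3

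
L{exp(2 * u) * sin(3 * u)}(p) 3/((p - 2)^2+9)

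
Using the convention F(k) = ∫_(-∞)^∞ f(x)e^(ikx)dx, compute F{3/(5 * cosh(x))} 3 * pi/(5 * cosh(pi * k/2))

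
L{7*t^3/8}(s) 21/(4*s^4)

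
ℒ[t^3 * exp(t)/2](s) 3/(s - 1)^4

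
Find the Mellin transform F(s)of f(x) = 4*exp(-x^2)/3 2*gamma(s/2)/3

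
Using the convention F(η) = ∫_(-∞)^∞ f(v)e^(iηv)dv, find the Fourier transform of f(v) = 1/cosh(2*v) pi/(2*cosh(pi*η/4))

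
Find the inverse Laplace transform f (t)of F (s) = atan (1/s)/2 sin (t)/ (2 * t)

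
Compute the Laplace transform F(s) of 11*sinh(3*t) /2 33/(2*(s^2-9) ) 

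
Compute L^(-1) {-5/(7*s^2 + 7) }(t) -5*sin(t) /7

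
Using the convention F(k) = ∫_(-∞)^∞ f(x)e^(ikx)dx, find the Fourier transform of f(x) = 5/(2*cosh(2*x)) 5*pi/(4*cosh(pi*k/4))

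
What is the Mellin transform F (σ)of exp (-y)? gamma (σ)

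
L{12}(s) 12/s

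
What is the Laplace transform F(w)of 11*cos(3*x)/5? 11*w/(5*(w^2 + 9))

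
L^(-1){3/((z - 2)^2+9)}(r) exp(2*r)*sin(3*r)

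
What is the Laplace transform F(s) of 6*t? 6/s^2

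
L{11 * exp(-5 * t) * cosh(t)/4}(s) 11 * (s + 5)/(4 * ((s + 5)^2-1))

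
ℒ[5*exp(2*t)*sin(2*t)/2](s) 5/((s - 2)^2 + 4)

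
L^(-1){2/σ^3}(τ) τ^2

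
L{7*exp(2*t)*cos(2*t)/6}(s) 7*(s - 2)/(6*((s - 2)^2 + 4))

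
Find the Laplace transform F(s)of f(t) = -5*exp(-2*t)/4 -5/(4*s + 8)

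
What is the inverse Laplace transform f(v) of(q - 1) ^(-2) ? v*exp(v) 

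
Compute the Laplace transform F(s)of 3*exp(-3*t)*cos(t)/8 3*(s + 3)/(8*((s + 3)^2 + 1))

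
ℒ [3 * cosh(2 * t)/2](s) 3 * s/(2 * (s^2 - 4))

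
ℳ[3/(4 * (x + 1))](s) 3 * pi * csc(pi * s)/4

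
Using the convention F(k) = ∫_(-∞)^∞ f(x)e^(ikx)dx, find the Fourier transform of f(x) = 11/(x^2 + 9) 11*pi*exp(-3*Abs(k))/3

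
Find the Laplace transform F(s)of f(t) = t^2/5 2/(5 * s^3)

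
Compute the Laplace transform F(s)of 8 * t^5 960/s^6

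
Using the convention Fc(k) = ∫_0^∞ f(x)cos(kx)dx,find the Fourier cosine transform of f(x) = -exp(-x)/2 -1/(2 * k^2 + 2)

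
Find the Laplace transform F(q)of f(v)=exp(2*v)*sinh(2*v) 2/(q*(q - 4))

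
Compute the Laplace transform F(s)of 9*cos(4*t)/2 9*s/(2*(s^2 + 16))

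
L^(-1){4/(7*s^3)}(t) 2*t^2/7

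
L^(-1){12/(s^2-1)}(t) 12*sinh(t)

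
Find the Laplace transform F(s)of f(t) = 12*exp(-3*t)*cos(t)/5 12*(s + 3)/(5*((s + 3)^2 + 1))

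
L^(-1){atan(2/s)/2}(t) sin(2 * t)/(2 * t)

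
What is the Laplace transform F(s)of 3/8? 3/(8*s)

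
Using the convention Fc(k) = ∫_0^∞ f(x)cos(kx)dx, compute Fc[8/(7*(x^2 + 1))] 4*pi*exp(-k)/7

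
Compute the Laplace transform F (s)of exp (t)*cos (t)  (s - 1)/ ( (s - 1)^2 + 1)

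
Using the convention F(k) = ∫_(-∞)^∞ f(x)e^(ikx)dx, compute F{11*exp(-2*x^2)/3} 11*sqrt(2)*sqrt(pi)*exp(-k^2/8)/6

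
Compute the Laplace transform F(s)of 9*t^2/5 18/(5*s^3)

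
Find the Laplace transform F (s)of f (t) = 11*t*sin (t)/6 11*s/ (3*(s^2 + 1)^2)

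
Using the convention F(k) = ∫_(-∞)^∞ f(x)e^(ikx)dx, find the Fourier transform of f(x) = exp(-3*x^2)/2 sqrt(3)*sqrt(pi)*exp(-k^2/12)/6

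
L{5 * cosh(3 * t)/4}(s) 5 * s/(4 * (s^2 - 9))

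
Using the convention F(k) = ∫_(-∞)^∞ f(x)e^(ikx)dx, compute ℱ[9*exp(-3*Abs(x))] 54/(k^2 + 9)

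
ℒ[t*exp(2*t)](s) (s - 2) ^(-2) 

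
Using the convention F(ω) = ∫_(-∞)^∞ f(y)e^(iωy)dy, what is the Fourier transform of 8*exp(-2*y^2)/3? 4*sqrt(2)*sqrt(pi)*exp(-ω^2/8)/3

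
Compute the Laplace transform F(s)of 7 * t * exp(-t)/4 7/(4 * (s + 1)^2)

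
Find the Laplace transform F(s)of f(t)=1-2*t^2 1/s - 4/s^3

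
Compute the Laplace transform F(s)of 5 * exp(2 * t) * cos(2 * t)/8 5 * (s - 2)/(8 * ((s - 2)^2 + 4))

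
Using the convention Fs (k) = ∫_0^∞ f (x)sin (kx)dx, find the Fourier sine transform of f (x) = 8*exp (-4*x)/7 8*k/ (7*(k^2 + 16))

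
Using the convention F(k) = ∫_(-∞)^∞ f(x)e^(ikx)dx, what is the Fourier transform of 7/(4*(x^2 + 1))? 7*pi*exp(-Abs(k))/4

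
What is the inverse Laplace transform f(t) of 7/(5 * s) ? 7/5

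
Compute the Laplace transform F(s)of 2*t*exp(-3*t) 2/(s+3)^2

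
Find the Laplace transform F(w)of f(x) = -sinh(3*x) -3/(w^2 - 9)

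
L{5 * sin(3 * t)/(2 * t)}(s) 5 * atan(3/s)/2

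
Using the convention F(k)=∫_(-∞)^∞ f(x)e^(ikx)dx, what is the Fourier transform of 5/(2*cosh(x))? 5*pi/(2*cosh(pi*k/2))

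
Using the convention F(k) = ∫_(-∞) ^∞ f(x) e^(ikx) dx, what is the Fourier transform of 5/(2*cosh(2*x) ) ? 5*pi/(4*cosh(pi*k/4) ) 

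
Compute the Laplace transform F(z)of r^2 2/z^3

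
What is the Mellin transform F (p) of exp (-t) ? gamma (p) 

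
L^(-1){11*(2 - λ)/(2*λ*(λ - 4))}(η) -11*exp(2*η)*cosh(2*η)/2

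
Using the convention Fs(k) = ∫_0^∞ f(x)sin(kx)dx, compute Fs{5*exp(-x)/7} 5*k/(7*(k^2 + 1))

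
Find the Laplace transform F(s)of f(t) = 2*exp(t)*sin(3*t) 6/((s - 1)^2 + 9)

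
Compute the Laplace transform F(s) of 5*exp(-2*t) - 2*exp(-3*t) 5/(s + 2) - 2/(s + 3) 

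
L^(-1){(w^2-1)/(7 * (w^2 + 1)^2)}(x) x * cos(x)/7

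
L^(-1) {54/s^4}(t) 9*t^3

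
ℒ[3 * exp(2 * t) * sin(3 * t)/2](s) 9/(2 * ((s - 2)^2+9))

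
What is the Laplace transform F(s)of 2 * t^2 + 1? 1/s + 4/s^3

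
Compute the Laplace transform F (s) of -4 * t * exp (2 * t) -4/ (s - 2) ^2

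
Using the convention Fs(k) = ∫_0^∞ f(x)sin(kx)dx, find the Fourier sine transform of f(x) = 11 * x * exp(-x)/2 11 * k/(k^2 + 1)^2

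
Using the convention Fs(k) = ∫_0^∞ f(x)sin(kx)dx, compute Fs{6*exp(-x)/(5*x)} 6*atan(k)/5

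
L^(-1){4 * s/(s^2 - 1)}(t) 4 * cosh(t)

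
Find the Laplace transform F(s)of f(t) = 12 12/s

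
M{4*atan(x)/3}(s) -2*pi*sec(pi*s/2)/(3*s)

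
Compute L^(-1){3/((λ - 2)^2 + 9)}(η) exp(2 * η) * sin(3 * η)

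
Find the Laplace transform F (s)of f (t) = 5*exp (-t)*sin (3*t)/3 5/ ( (s + 1)^2 + 9)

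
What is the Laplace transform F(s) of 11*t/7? 11/(7*s^2) 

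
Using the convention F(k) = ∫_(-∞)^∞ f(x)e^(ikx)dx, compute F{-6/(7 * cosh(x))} -6 * pi/(7 * cosh(pi * k/2))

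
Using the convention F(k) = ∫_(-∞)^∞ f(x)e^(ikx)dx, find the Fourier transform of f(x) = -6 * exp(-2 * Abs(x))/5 -24/(5 * k^2+20)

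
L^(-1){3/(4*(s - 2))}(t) 3*exp(2*t)/4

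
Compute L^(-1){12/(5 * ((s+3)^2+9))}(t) 4 * exp(-3 * t) * sin(3 * t)/5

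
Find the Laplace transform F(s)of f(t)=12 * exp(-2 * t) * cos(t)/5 12 * (s + 2)/(5 * ((s + 2)^2 + 1))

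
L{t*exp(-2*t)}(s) (s + 2)^(-2)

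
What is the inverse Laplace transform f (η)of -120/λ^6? -η^5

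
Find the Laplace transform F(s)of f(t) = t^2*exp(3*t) 2/(s - 3)^3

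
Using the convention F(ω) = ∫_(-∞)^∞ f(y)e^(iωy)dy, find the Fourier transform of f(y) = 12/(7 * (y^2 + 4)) 6 * pi * exp(-2 * Abs(ω))/7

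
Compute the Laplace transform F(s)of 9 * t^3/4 27/(2 * s^4)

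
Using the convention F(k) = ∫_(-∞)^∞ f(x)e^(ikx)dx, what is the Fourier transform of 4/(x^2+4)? 2*pi*exp(-2*Abs(k))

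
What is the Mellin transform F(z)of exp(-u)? gamma(z)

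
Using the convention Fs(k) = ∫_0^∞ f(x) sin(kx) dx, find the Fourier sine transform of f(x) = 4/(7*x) 2*pi/7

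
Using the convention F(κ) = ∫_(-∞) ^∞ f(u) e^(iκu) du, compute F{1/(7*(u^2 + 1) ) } pi*exp(-Abs(κ) ) /7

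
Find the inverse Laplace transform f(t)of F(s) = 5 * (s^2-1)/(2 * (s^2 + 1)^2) 5 * t * cos(t)/2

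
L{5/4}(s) 5/(4*s)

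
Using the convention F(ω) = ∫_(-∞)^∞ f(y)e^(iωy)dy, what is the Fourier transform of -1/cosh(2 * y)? -pi/(2 * cosh(pi * ω/4))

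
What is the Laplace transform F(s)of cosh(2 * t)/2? s/(2 * (s^2 - 4))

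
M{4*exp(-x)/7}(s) 4*gamma(s)/7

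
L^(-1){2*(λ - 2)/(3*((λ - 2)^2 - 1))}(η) 2*exp(2*η)*cosh(η)/3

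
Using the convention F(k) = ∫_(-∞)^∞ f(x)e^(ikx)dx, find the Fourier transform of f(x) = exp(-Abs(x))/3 2/(3 * (k^2 + 1))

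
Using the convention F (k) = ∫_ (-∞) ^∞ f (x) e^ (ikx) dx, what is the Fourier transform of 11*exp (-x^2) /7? 11*sqrt (pi)*exp (-k^2/4) /7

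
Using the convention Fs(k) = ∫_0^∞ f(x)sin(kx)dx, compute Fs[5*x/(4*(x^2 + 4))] 5*pi*exp(-2*k)/8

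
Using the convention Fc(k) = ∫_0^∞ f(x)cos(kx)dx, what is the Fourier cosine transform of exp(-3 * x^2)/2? sqrt(3) * sqrt(pi) * exp(-k^2/12)/12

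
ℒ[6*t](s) 6/s^2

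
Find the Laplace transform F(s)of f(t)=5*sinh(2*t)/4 5/(2*(s^2 - 4))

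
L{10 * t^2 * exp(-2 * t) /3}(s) 20/(3 * (s + 2) ^3) 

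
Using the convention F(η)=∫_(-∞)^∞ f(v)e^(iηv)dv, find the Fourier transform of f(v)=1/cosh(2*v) pi/(2*cosh(pi*η/4))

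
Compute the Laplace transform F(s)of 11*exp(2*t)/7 11/(7*(s - 2))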